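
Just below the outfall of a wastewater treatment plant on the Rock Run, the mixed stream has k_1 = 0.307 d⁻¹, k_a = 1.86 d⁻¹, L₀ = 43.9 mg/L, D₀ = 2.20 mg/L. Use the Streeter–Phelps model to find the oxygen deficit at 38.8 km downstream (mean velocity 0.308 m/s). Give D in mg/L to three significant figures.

D ≈ 5.12 mg/L

Travel time t = x/v = 38.8 km / (0.308 m/s) = 38800 m / 0.308 m/s = 126000 s = 1.458 d.
k_1 L₀/(k_a−k_1) = 0.307×43.9/(1.86−0.307) = 13.48/1.553 = 8.678 mg/L.
e^(−k_1 t) = e^(−0.307×1.458) = 0.6392; e^(−k_a t) = e^(−1.86×1.458) = 0.06641.
D = 8.678 × (0.6392 − 0.06641) + 2.20 × 0.06641 = 4.970 + 0.1461 = 5.116 mg/L.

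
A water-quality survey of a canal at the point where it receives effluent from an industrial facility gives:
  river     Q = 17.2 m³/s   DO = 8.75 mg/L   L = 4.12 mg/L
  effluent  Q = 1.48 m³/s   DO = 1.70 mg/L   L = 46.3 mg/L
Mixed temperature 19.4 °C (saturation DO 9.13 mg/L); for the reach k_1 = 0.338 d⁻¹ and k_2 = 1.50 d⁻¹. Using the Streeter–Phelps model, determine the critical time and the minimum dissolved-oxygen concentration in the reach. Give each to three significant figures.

Mixed DO = (17.2×8.75 + 1.48×1.70)/(17.2+1.48) = 153.0/18.68 = 8.191 mg/L.
Mixed L₀ = (17.2×4.12 + 1.48×46.3)/(18.68) = 139.4/18.68 = 7.462 mg/L.
Initial deficit D₀ = C_s − DO₀ = 9.13 − 8.191 = 0.9386 mg/L.
t_c = (1/1.162) ln[(1.50/0.338)(1 − 0.9386×1.162/(0.338×7.462))] = 0.8606 × ln(2.519) = 0.7950 d.
D_c = (0.338/1.50) × 7.462 × e^(−0.338×0.7950) = 0.2253 × 7.462 × 0.7644 = 1.285 mg/L.
Minimum DO = 9.13 − 1.285 = 7.845 mg/L.

t_c ≈ 0.795 d; minimum DO ≈ 7.84 mg/L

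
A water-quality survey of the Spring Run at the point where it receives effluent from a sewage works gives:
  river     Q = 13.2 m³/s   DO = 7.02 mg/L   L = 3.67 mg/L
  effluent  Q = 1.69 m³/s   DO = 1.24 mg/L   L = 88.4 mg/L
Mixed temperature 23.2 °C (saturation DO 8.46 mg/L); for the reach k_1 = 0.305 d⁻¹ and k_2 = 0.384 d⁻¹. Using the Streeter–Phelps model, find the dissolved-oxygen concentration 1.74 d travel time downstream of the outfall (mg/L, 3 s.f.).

Mixed DO = (13.2×7.02 + 1.69×1.24)/(13.2+1.69) = 94.76/14.89 = 6.364 mg/L.
Mixed L₀ = (13.2×3.67 + 1.69×88.4)/(14.89) = 197.8/14.89 = 13.29 mg/L.
Initial deficit D₀ = C_s − DO₀ = 8.46 − 6.364 = 2.096 mg/L.
D(1.74) = [0.305×13.29/(0.384−0.305)](e^(−0.305×1.74) − e^(−0.384×1.74)) + 2.096 e^(−0.384×1.74)
= 51.30 × (0.5882 − 0.5127) + 2.096 × 0.5127 = 4.950 mg/L.
DO = 8.46 − 4.950 = 3.510 mg/L.

DO ≈ 3.51 mg/L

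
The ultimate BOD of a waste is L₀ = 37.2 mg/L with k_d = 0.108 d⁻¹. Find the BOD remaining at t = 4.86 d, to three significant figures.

L_t = L₀ e^(−k_d t) = 37.2 × e^(−0.108×4.86) = 37.2 × 0.5916 = 22.01 mg/L.

L ≈ 22.0 mg/L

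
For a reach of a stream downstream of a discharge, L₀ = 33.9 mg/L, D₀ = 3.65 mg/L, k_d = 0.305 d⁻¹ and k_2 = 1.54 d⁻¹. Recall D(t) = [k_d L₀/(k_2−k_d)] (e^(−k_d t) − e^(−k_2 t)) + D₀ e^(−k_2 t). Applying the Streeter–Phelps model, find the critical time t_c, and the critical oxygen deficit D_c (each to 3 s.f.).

t_c ≈ 0.847 d; D_c ≈ 5.18 mg/L

t_c = [1/(k_2−k_d)] ln[(k_2/k_d)(1 − D₀(k_2−k_d)/(k_d L₀))]
= [1/(1.54−0.305)] ln[(1.54/0.305)(1 − 3.65×1.235/(0.305×33.9))]
= (1/1.235) ln[5.049 × 0.5640] = 0.8097 × ln(2.848) = 0.8097 × 1.047 = 0.8474 d.
L(t_c) = L₀ e^(−k_d t_c) = 33.9 × 0.7722 = 26.18 mg/L, and at the critical point k_2 D_c = k_d L, so D_c = (0.305/1.54) × 26.18 = 5.185 mg/L.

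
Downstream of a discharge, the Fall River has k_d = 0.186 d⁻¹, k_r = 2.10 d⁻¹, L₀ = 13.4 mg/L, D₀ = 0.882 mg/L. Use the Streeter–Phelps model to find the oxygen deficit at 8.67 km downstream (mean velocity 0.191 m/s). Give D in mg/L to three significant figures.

D ≈ 1.04 mg/L

Travel time t = x/v = 8.67 km / (0.191 m/s) = 8670 m / 0.191 m/s = 45390 s = 0.5254 d.
k_d L₀/(k_r−k_d) = 0.186×13.4/(2.10−0.186) = 2.492/1.914 = 1.302 mg/L.
e^(−k_d t) = e^(−0.186×0.5254) = 0.9069; e^(−k_r t) = e^(−2.10×0.5254) = 0.3318.
D = 1.302 × (0.9069 − 0.3318) + 0.882 × 0.3318 = 0.7489 + 0.2926 = 1.042 mg/L.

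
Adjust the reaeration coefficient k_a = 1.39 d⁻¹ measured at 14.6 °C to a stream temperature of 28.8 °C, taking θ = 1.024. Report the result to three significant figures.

k_a ≈ 1.95 d⁻¹

k_a(T₂) = k_a(T₁) · θ^(T₂−T₁) = 1.39 × 1.024^(28.8−14.6)
= 1.39 × 1.024^14.2 = 1.39 × 1.400 = 1.947 d⁻¹.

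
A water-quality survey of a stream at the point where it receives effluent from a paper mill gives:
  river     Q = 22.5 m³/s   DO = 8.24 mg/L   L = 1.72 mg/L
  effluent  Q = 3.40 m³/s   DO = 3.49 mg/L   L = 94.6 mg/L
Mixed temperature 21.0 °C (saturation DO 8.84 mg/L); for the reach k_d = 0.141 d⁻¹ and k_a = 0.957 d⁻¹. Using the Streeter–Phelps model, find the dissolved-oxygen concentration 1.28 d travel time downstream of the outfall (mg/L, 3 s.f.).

Mixed DO = (22.5×8.24 + 3.40×3.49)/(22.5+3.40) = 197.3/25.90 = 7.616 mg/L.
Mixed L₀ = (22.5×1.72 + 3.40×94.6)/(25.90) = 360.3/25.90 = 13.91 mg/L.
Initial deficit D₀ = C_s − DO₀ = 8.84 − 7.616 = 1.224 mg/L.
D(1.28) = [0.141×13.91/(0.957−0.141)](e^(−0.141×1.28) − e^(−0.957×1.28)) + 1.224 e^(−0.957×1.28)
= 2.404 × (0.8349 − 0.2938) + 1.224 × 0.2938 = 1.660 mg/L.
DO = 8.84 − 1.660 = 7.180 mg/L.

DO ≈ 7.18 mg/L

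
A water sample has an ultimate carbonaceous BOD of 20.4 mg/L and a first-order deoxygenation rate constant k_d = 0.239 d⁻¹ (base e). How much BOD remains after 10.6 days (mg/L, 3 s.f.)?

L_t = L₀ e^(−k_d t) = 20.4 × e^(−0.239×10.6) = 20.4 × 0.07939 = 1.620 mg/L.

L ≈ 1.62 mg/L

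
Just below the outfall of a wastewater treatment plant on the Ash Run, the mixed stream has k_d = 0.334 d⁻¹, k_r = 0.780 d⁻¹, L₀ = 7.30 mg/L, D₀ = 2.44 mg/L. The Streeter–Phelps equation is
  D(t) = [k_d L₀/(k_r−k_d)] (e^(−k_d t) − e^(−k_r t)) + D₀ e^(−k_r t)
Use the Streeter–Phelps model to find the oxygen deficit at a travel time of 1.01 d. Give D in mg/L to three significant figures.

D ≈ 2.52 mg/L

k_d L₀/(k_r−k_d) = 0.334×7.30/(0.780−0.334) = 2.438/0.4460 = 5.467 mg/L.
e^(−k_d t) = e^(−0.334×1.010) = 0.7137; e^(−k_r t) = e^(−0.780×1.010) = 0.4548.
D = 5.467 × (0.7137 − 0.4548) + 2.44 × 0.4548 = 1.415 + 1.110 = 2.525 mg/L.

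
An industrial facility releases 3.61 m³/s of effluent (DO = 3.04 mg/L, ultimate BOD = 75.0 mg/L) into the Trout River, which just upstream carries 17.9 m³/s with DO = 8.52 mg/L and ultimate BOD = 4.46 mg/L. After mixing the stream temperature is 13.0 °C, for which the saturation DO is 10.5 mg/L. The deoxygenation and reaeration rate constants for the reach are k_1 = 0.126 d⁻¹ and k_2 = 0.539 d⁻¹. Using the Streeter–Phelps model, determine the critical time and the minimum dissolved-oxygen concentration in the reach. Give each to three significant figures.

Mixed DO = (17.9×8.52 + 3.61×3.04)/(17.9+3.61) = 163.5/21.51 = 7.600 mg/L.
Mixed L₀ = (17.9×4.46 + 3.61×75.0)/(21.51) = 350.6/21.51 = 16.30 mg/L.
Initial deficit D₀ = C_s − DO₀ = 10.5 − 7.600 = 2.900 mg/L.
t_c = (1/0.4130) ln[(0.539/0.126)(1 − 2.900×0.4130/(0.126×16.30))] = 2.421 × ln(1.783) = 1.400 d.
D_c = (0.126/0.539) × 16.30 × e^(−0.126×1.400) = 0.2338 × 16.30 × 0.8382 = 3.194 mg/L.
Minimum DO = 10.5 − 3.194 = 7.306 mg/L.

t_c ≈ 1.40 d; minimum DO ≈ 7.31 mg/L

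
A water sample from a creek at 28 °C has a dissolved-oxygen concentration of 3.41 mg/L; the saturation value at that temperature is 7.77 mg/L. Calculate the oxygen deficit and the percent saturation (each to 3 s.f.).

D ≈ 4.36 mg/L; 43.9 % saturation

D = C_s − C = 7.77 − 3.41 = 4.36 mg/L.
% saturation = 3.41/7.77 × 100 = 43.9 %.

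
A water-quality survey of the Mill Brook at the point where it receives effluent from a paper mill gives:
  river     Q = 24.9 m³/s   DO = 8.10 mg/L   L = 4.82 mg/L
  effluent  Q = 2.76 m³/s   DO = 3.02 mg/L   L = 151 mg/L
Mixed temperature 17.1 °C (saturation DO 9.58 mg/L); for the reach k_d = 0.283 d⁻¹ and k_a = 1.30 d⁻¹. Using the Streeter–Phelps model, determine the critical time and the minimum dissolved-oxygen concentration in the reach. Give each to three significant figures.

t_c ≈ 1.05 d; minimum DO ≈ 6.44 mg/L

Mixed DO = (24.9×8.10 + 2.76×3.02)/(24.9+2.76) = 210.0/27.66 = 7.593 mg/L.
Mixed L₀ = (24.9×4.82 + 2.76×151)/(27.66) = 536.8/27.66 = 19.41 mg/L.
Initial deficit D₀ = C_s − DO₀ = 9.58 − 7.593 = 1.987 mg/L.
t_c = (1/1.017) ln[(1.30/0.283)(1 − 1.987×1.017/(0.283×19.41))] = 0.9833 × ln(2.903) = 1.048 d.
D_c = (0.283/1.30) × 19.41 × e^(−0.283×1.048) = 0.2177 × 19.41 × 0.7433 = 3.140 mg/L.
Minimum DO = 9.58 − 3.140 = 6.440 mg/L.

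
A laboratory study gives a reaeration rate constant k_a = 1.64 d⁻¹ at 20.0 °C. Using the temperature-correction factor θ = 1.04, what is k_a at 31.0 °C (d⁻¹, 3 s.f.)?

k_a ≈ 2.52 d⁻¹

k_a(T₂) = k_a(T₁) · θ^(T₂−T₁) = 1.64 × 1.04^(31.0−20.0)
= 1.64 × 1.04^11.0 = 1.64 × 1.539 = 2.525 d⁻¹.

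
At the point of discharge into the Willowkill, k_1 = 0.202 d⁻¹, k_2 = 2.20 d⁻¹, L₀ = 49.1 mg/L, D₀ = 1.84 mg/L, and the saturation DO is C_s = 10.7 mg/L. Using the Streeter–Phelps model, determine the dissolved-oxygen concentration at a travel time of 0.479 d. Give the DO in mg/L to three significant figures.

DO ≈ 7.28 mg/L

k_1 L₀/(k_2−k_1) = 0.202×49.1/(2.20−0.202) = 9.918/1.998 = 4.964 mg/L.
e^(−k_1 t) = e^(−0.202×0.4790) = 0.9078; e^(−k_2 t) = e^(−2.20×0.4790) = 0.3486.
D = 4.964 × (0.9078 − 0.3486) + 1.84 × 0.3486 = 2.776 + 0.6414 = 3.417 mg/L.
DO = C_s − D = 10.7 − 3.417 = 7.283 mg/L.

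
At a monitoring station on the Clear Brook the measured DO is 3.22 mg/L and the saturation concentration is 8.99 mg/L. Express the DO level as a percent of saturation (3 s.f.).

% saturation = C/C_s × 100 = 3.22/8.99 × 100 = 35.8 %.

35.8 % saturation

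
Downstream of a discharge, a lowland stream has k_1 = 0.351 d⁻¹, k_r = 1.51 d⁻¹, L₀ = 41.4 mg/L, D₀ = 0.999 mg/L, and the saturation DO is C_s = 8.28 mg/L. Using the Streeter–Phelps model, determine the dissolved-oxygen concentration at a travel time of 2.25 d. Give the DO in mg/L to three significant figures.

DO ≈ 2.97 mg/L

k_1 L₀/(k_r−k_1) = 0.351×41.4/(1.51−0.351) = 14.53/1.159 = 12.54 mg/L.
e^(−k_1 t) = e^(−0.351×2.250) = 0.4540; e^(−k_r t) = e^(−1.51×2.250) = 0.03346.
D = 12.54 × (0.4540 − 0.03346) + 0.999 × 0.03346 = 5.272 + 0.03342 = 5.306 mg/L.
DO = C_s − D = 8.28 − 5.306 = 2.974 mg/L.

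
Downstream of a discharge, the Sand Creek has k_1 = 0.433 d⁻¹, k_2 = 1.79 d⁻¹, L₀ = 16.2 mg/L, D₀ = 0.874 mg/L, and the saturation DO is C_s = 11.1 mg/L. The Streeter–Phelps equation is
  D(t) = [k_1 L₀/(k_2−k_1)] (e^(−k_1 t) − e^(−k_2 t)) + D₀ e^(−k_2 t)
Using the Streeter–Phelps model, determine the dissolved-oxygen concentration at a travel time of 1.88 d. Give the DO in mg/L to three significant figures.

DO ≈ 8.96 mg/L

k_1 L₀/(k_2−k_1) = 0.433×16.2/(1.79−0.433) = 7.015/1.357 = 5.169 mg/L.
e^(−k_1 t) = e^(−0.433×1.880) = 0.4431; e^(−k_2 t) = e^(−1.79×1.880) = 0.03456.
D = 5.169 × (0.4431 − 0.03456) + 0.874 × 0.03456 = 2.112 + 0.03020 = 2.142 mg/L.
DO = C_s − D = 11.1 − 2.142 = 8.958 mg/L.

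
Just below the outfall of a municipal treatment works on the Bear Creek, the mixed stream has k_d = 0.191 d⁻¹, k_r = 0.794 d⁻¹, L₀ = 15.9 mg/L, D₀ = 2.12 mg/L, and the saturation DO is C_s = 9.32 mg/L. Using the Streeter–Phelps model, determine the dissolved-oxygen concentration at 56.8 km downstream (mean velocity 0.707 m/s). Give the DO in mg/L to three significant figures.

Travel time t = x/v = 56.8 km / (0.707 m/s) = 56800 m / 0.707 m/s = 80340 s = 0.9299 d.
k_d L₀/(k_r−k_d) = 0.191×15.9/(0.794−0.191) = 3.037/0.6030 = 5.036 mg/L.
e^(−k_d t) = e^(−0.191×0.9299) = 0.8373; e^(−k_r t) = e^(−0.794×0.9299) = 0.4779.
D = 5.036 × (0.8373 − 0.4779) + 2.12 × 0.4779 = 1.810 + 1.013 = 2.823 mg/L.
DO = C_s − D = 9.32 − 2.823 = 6.497 mg/L.

DO ≈ 6.50 mg/L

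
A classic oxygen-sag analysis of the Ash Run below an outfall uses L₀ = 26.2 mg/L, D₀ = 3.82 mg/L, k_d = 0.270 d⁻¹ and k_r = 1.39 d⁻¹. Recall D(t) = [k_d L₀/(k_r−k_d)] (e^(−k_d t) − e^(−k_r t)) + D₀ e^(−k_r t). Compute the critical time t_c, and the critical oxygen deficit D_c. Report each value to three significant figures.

t_c ≈ 0.634 d; D_c ≈ 4.29 mg/L

With k_r/k_d = 5.148 and 1 − D₀(k_r−k_d)/(k_d L₀) = 0.3952,
t_c = ln(5.148 × 0.3952) / (1.39 − 0.270) = ln(2.035) / 1.120 = 0.7103/1.120 = 0.6342 d.
L(t_c) = L₀ e^(−k_d t_c) = 26.2 × 0.8426 = 22.08 mg/L, and at the critical point k_r D_c = k_d L, so D_c = (0.270/1.39) × 22.08 = 4.288 mg/L.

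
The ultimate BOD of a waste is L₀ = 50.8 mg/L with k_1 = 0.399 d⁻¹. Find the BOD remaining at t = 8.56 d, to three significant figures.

L_t = L₀ e^(−k_1 t) = 50.8 × e^(−0.399×8.56) = 50.8 × 0.03286 = 1.669 mg/L.

L ≈ 1.67 mg/L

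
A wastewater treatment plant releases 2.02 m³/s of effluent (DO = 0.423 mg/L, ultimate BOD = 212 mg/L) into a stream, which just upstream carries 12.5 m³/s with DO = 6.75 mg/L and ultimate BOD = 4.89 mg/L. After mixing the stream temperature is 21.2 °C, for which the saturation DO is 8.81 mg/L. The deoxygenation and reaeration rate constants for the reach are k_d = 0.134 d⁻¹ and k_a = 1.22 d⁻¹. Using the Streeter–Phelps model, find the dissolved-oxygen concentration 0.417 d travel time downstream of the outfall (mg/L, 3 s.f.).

DO ≈ 5.61 mg/L

Mixed DO = (12.5×6.75 + 2.02×0.423)/(12.5+2.02) = 85.23/14.52 = 5.870 mg/L.
Mixed L₀ = (12.5×4.89 + 2.02×212)/(14.52) = 489.4/14.52 = 33.70 mg/L.
Initial deficit D₀ = C_s − DO₀ = 8.81 − 5.870 = 2.940 mg/L.
D(0.417) = [0.134×33.70/(1.22−0.134)](e^(−0.134×0.417) − e^(−1.22×0.417)) + 2.940 e^(−1.22×0.417)
= 4.159 × (0.9457 − 0.6013) + 2.940 × 0.6013 = 3.200 mg/L.
DO = 8.81 − 3.200 = 5.610 mg/L.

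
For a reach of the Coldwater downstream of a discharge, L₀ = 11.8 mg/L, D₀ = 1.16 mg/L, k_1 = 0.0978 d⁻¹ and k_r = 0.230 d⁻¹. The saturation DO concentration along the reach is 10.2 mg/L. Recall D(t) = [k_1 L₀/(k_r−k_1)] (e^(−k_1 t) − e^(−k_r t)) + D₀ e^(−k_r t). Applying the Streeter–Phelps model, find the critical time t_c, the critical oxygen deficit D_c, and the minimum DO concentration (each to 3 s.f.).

t_c ≈ 5.39 d; D_c ≈ 2.96 mg/L; min DO ≈ 7.24 mg/L

At the critical point dD/dt = 0, so k_1 L₀ e^(−k_1 t) = k_r D. Substituting D(t) from the Streeter–Phelps equation and solving for t gives
t_c = ln[(k_r/k_1)(1 − D₀(k_r−k_1)/(k_1 L₀))] / (k_r−k_1).
Here k_r−k_1 = 0.1322 d⁻¹ and 1 − D₀(k_r−k_1)/(k_1 L₀) = 1 − 1.16×0.1322/(0.0978×11.8) = 0.8671, so
t_c = ln(2.352 × 0.8671) / 0.1322 = 0.7126 / 0.1322 = 5.390 d.
D_c = (k_1/k_r) L₀ e^(−k_1 t_c) = (0.0978/0.230) × 11.8 × e^(−0.0978×5.390) = 0.4252 × 11.8 × 0.5903 = 2.962 mg/L.
Minimum DO = C_s − D_c = 10.2 − 2.962 = 7.238 mg/L.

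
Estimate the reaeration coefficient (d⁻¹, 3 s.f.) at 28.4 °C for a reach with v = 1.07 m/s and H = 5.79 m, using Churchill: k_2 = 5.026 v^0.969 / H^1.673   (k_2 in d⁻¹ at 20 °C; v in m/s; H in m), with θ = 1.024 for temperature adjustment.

k_2(20) = 5.026 × 1.07^0.969 / 5.79^1.673 = 5.026 × 1.068 / 18.88 = 0.2843 d⁻¹.
k_2(28.4) = 0.2843 × 1.024^(28.4−20) = 0.2843 × 1.220 = 0.3469 d⁻¹.

k_2 ≈ 0.347 d⁻¹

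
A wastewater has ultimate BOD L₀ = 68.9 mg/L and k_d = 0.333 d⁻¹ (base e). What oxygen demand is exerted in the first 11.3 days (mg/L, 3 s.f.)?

y_t = L₀(1 − e^(−k_d t)) = 68.9 × (1 − e^(−0.333×11.3))
= 68.9 × (1 − 0.02322) = 68.9 × 0.9768 = 67.30 mg/L.

y ≈ 67.3 mg/L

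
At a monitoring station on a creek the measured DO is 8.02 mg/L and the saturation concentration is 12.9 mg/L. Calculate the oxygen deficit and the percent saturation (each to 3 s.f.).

D = C_s − C = 12.9 − 8.02 = 4.88 mg/L.
% saturation = 8.02/12.9 × 100 = 62.2 %.

D ≈ 4.88 mg/L; 62.2 % saturation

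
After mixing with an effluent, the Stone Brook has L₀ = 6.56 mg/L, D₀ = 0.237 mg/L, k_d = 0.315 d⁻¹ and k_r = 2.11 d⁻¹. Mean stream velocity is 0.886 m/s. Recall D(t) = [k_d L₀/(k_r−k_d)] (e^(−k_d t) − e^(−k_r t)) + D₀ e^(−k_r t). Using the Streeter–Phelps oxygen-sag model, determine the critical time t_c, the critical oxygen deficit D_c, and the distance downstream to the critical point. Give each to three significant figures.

With k_r/k_d = 6.698 and 1 − D₀(k_r−k_d)/(k_d L₀) = 0.7941,
t_c = ln(6.698 × 0.7941) / (2.11 − 0.315) = ln(5.319) / 1.795 = 1.671/1.795 = 0.9311 d.
D_c = (k_d/k_r) L₀ e^(−k_d t_c) = (0.315/2.11) × 6.56 × e^(−0.315×0.9311) = 0.1493 × 6.56 × 0.7458 = 0.7304 mg/L.
x_c = v t_c = 0.886 m/s × 0.9311 d × 86400 s/d = 71280 m ≈ 71.3 km.

t_c ≈ 0.931 d; D_c ≈ 0.730 mg/L; x_c ≈ 71.3 km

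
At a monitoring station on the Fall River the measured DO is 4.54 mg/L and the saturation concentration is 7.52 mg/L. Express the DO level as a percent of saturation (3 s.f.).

% saturation = C/C_s × 100 = 4.54/7.52 × 100 = 60.4 %.

60.4 % saturation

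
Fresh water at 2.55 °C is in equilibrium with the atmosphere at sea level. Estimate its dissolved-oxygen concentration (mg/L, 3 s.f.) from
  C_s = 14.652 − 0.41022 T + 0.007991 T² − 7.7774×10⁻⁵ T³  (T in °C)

C_s = 14.652 − 0.41022×2.55 + 0.007991×2.55² − 7.7774×10⁻⁵×2.55³ = 13.66 mg/L.

C_s ≈ 13.7 mg/L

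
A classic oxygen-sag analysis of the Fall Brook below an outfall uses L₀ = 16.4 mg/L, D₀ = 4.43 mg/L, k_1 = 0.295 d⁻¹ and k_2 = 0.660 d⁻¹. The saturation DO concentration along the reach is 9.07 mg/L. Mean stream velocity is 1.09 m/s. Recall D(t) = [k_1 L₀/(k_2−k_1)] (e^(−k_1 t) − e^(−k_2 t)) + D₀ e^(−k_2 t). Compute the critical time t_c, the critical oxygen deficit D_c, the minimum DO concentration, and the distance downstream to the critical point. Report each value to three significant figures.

t_c ≈ 1.09 d; D_c ≈ 5.31 mg/L; min DO ≈ 3.76 mg/L; x_c ≈ 103 km

With k_2/k_1 = 2.237 and 1 − D₀(k_2−k_1)/(k_1 L₀) = 0.6658,
t_c = ln(2.237 × 0.6658) / (0.660 − 0.295) = ln(1.490) / 0.3650 = 0.3985/0.3650 = 1.092 d.
L(t_c) = L₀ e^(−k_1 t_c) = 16.4 × 0.7247 = 11.88 mg/L, and at the critical point k_2 D_c = k_1 L, so D_c = (0.295/0.660) × 11.88 = 5.312 mg/L.
Minimum DO = C_s − D_c = 9.07 − 5.312 = 3.758 mg/L.
x_c = v t_c = 1.09 m/s × 1.092 d × 86400 s/d = 102800 m ≈ 103 km.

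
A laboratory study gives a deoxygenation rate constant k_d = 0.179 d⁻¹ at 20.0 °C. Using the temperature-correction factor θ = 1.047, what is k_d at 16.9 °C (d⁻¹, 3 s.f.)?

k_d ≈ 0.155 d⁻¹

k_d(T₂) = k_d(T₁) · θ^(T₂−T₁) = 0.179 × 1.047^(16.9−20.0)
= 0.179 × 1.047^-3.10 = 0.179 × 0.8673 = 0.1552 d⁻¹.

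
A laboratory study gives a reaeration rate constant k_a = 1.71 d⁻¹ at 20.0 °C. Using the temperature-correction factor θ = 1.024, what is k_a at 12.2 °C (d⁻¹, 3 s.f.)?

k_a(T₂) = k_a(T₁) · θ^(T₂−T₁) = 1.71 × 1.024^(12.2−20.0)
= 1.71 × 1.024^-7.80 = 1.71 × 0.8311 = 1.421 d⁻¹.

k_a ≈ 1.42 d⁻¹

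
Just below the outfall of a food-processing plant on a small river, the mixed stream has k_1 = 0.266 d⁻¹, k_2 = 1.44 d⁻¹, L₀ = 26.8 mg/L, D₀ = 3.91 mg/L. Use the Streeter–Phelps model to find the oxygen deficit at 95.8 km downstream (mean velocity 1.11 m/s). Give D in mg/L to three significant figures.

D ≈ 4.14 mg/L

Travel time t = x/v = 95.8 km / (1.11 m/s) = 95800 m / 1.11 m/s = 86310 s = 0.9989 d.
k_1 L₀/(k_2−k_1) = 0.266×26.8/(1.44−0.266) = 7.129/1.174 = 6.072 mg/L.
e^(−k_1 t) = e^(−0.266×0.9989) = 0.7667; e^(−k_2 t) = e^(−1.44×0.9989) = 0.2373.
D = 6.072 × (0.7667 − 0.2373) + 3.91 × 0.2373 = 3.214 + 0.9278 = 4.142 mg/L.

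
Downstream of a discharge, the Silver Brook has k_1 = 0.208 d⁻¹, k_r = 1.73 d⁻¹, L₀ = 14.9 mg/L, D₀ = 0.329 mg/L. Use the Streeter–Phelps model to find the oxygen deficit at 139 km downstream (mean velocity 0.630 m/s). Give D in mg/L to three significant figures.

D ≈ 1.18 mg/L

Travel time t = x/v = 139 km / (0.630 m/s) = 139000 m / 0.630 m/s = 220600 s = 2.554 d.
k_1 L₀/(k_r−k_1) = 0.208×14.9/(1.73−0.208) = 3.099/1.522 = 2.036 mg/L.
e^(−k_1 t) = e^(−0.208×2.554) = 0.5879; e^(−k_r t) = e^(−1.73×2.554) = 0.01206.
D = 2.036 × (0.5879 − 0.01206) + 0.329 × 0.01206 = 1.173 + 0.003968 = 1.177 mg/L.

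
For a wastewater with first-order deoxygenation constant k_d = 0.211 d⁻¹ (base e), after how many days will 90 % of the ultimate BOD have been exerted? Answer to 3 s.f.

y/L₀ = 1 − e^(−k_d t) = 0.90 ⇒ e^(−k_d t) = 0.100
t = −ln(0.100) / 0.211 = 2.303 / 0.211 = 10.91 d.

t ≈ 10.9 d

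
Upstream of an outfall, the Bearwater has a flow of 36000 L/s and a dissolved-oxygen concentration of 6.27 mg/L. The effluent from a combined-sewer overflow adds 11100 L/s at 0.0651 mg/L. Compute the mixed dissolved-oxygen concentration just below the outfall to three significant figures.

Flow-weighted mixing: C = (Q_r C_r + Q_w C_w)/(Q_r + Q_w)
= (36000×6.27 + 11100×0.0651)/(36000 + 11100) = 226400/47100 = 4.808 mg/L.

4.81 mg/L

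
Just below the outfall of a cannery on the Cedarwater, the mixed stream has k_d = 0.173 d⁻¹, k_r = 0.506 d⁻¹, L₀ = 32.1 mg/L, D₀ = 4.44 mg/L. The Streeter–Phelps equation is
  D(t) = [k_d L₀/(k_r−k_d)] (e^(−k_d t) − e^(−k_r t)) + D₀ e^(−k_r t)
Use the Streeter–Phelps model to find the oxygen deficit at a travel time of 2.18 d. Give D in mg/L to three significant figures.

k_d L₀/(k_r−k_d) = 0.173×32.1/(0.506−0.173) = 5.553/0.3330 = 16.68 mg/L.
e^(−k_d t) = e^(−0.173×2.180) = 0.6858; e^(−k_r t) = e^(−0.506×2.180) = 0.3318.
D = 16.68 × (0.6858 − 0.3318) + 4.44 × 0.3318 = 5.903 + 1.473 = 7.376 mg/L.

D ≈ 7.38 mg/L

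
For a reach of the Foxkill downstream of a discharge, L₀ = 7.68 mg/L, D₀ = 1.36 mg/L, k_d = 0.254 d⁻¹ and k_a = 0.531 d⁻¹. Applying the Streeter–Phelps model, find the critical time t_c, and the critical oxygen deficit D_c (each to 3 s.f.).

With k_a/k_d = 2.091 and 1 − D₀(k_a−k_d)/(k_d L₀) = 0.8069,
t_c = ln(2.091 × 0.8069) / (0.531 − 0.254) = ln(1.687) / 0.2770 = 0.5228/0.2770 = 1.888 d.
L(t_c) = L₀ e^(−k_d t_c) = 7.68 × 0.6191 = 4.755 mg/L, and at the critical point k_a D_c = k_d L, so D_c = (0.254/0.531) × 4.755 = 2.274 mg/L.

t_c ≈ 1.89 d; D_c ≈ 2.27 mg/L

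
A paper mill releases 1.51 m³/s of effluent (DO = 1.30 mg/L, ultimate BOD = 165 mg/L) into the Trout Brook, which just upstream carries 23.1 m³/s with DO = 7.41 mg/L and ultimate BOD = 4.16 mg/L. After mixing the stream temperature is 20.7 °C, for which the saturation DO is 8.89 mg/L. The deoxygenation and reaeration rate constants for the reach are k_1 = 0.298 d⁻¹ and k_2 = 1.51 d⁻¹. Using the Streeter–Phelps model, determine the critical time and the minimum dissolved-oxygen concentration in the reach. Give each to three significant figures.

t_c ≈ 0.702 d; minimum DO ≈ 6.64 mg/L

Mixed DO = (23.1×7.41 + 1.51×1.30)/(23.1+1.51) = 173.1/24.61 = 7.035 mg/L.
Mixed L₀ = (23.1×4.16 + 1.51×165)/(24.61) = 345.2/24.61 = 14.03 mg/L.
Initial deficit D₀ = C_s − DO₀ = 8.89 − 7.035 = 1.855 mg/L.
t_c = (1/1.212) ln[(1.51/0.298)(1 − 1.855×1.212/(0.298×14.03))] = 0.8251 × ln(2.342) = 0.7022 d.
D_c = (0.298/1.51) × 14.03 × e^(−0.298×0.7022) = 0.1974 × 14.03 × 0.8112 = 2.246 mg/L.
Minimum DO = 8.89 − 2.246 = 6.644 mg/L.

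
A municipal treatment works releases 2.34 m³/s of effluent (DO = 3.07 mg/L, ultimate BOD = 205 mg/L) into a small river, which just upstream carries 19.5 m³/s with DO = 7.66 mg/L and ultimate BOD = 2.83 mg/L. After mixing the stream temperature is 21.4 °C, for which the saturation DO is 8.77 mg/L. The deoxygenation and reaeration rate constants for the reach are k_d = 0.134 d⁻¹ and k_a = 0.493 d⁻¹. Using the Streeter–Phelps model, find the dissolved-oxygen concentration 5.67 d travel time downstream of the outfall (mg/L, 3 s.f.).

DO ≈ 4.95 mg/L

Mixed DO = (19.5×7.66 + 2.34×3.07)/(19.5+2.34) = 156.6/21.84 = 7.168 mg/L.
Mixed L₀ = (19.5×2.83 + 2.34×205)/(21.84) = 534.9/21.84 = 24.49 mg/L.
Initial deficit D₀ = C_s − DO₀ = 8.77 − 7.168 = 1.602 mg/L.
D(5.67) = [0.134×24.49/(0.493−0.134)](e^(−0.134×5.67) − e^(−0.493×5.67)) + 1.602 e^(−0.493×5.67)
= 9.142 × (0.4678 − 0.06110) + 1.602 × 0.06110 = 3.815 mg/L.
DO = 8.77 − 3.815 = 4.955 mg/L.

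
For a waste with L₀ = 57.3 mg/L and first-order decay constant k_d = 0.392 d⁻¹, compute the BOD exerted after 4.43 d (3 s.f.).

y_t = L₀(1 − e^(−k_d t)) = 57.3 × (1 − e^(−0.392×4.43))
= 57.3 × (1 − 0.1761) = 57.3 × 0.8239 = 47.21 mg/L.

y ≈ 47.2 mg/L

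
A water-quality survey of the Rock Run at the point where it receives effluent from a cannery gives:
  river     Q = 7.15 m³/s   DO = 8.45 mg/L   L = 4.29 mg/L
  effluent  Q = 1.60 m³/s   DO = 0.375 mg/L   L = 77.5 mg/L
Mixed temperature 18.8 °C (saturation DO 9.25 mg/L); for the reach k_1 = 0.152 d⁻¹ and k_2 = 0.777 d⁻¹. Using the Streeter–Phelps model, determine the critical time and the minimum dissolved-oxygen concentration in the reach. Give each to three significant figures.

Mixed DO = (7.15×8.45 + 1.60×0.375)/(7.15+1.60) = 61.02/8.750 = 6.973 mg/L.
Mixed L₀ = (7.15×4.29 + 1.60×77.5)/(8.750) = 154.7/8.750 = 17.68 mg/L.
Initial deficit D₀ = C_s − DO₀ = 9.25 − 6.973 = 2.277 mg/L.
t_c = (1/0.6250) ln[(0.777/0.152)(1 − 2.277×0.6250/(0.152×17.68))] = 1.600 × ln(2.405) = 1.404 d.
D_c = (0.152/0.777) × 17.68 × e^(−0.152×1.404) = 0.1956 × 17.68 × 0.8078 = 2.794 mg/L.
Minimum DO = 9.25 − 2.794 = 6.456 mg/L.

t_c ≈ 1.40 d; minimum DO ≈ 6.46 mg/L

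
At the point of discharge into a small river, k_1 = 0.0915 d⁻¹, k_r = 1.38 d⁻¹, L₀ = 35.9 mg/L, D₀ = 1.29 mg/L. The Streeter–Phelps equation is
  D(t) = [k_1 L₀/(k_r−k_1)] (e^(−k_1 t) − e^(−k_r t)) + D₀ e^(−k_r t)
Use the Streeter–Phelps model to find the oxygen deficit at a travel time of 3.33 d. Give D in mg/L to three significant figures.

k_1 L₀/(k_r−k_1) = 0.0915×35.9/(1.38−0.0915) = 3.285/1.288 = 2.549 mg/L.
e^(−k_1 t) = e^(−0.0915×3.330) = 0.7373; e^(−k_r t) = e^(−1.38×3.330) = 0.01010.
D = 2.549 × (0.7373 − 0.01010) + 1.29 × 0.01010 = 1.854 + 0.01303 = 1.867 mg/L.

D ≈ 1.87 mg/L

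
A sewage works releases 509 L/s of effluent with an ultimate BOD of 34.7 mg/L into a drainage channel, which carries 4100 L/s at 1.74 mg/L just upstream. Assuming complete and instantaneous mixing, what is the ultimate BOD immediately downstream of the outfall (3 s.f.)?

5.38 mg/L

Flow-weighted mixing: C = (Q_r C_r + Q_w C_w)/(Q_r + Q_w)
= (4100×1.74 + 509×34.7)/(4100 + 509) = 24800/4609 = 5.380 mg/L.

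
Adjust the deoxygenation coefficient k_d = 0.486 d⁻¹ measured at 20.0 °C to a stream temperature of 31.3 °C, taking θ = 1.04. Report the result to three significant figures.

k_d(T₂) = k_d(T₁) · θ^(T₂−T₁) = 0.486 × 1.04^(31.3−20.0)
= 0.486 × 1.04^11.3 = 0.486 × 1.558 = 0.7570 d⁻¹.

k_d ≈ 0.757 d⁻¹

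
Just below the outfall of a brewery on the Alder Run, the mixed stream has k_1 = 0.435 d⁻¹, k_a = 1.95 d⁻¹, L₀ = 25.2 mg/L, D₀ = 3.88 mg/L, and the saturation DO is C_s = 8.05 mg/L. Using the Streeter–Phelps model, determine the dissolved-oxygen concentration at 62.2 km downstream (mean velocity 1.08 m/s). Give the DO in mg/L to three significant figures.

Travel time t = x/v = 62.2 km / (1.08 m/s) = 62200 m / 1.08 m/s = 57590 s = 0.6666 d.
k_1 L₀/(k_a−k_1) = 0.435×25.2/(1.95−0.435) = 10.96/1.515 = 7.236 mg/L.
e^(−k_1 t) = e^(−0.435×0.6666) = 0.7483; e^(−k_a t) = e^(−1.95×0.6666) = 0.2726.
D = 7.236 × (0.7483 − 0.2726) + 3.88 × 0.2726 = 3.442 + 1.058 = 4.500 mg/L.
DO = C_s − D = 8.05 − 4.500 = 3.550 mg/L.

DO ≈ 3.55 mg/L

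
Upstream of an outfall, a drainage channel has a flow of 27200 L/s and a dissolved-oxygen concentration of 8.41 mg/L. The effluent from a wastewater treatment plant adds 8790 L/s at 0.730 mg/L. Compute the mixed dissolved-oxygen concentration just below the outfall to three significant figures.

6.53 mg/L

Flow-weighted mixing: C = (Q_r C_r + Q_w C_w)/(Q_r + Q_w)
= (27200×8.41 + 8790×0.730)/(27200 + 8790) = 235200/35990 = 6.534 mg/L.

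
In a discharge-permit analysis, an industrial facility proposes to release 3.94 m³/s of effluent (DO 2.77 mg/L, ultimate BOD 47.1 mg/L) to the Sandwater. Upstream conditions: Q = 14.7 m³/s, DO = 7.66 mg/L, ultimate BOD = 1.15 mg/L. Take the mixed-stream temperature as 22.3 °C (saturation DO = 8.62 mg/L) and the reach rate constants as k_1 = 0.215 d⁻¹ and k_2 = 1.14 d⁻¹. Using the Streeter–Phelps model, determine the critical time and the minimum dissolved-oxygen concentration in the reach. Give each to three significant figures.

Mixed DO = (14.7×7.66 + 3.94×2.77)/(14.7+3.94) = 123.5/18.64 = 6.626 mg/L.
Mixed L₀ = (14.7×1.15 + 3.94×47.1)/(18.64) = 202.5/18.64 = 10.86 mg/L.
Initial deficit D₀ = C_s − DO₀ = 8.62 − 6.626 = 1.994 mg/L.
t_c = (1/0.9250) ln[(1.14/0.215)(1 − 1.994×0.9250/(0.215×10.86))] = 1.081 × ln(1.116) = 0.1182 d.
D_c = (0.215/1.14) × 10.86 × e^(−0.215×0.1182) = 0.1886 × 10.86 × 0.9749 = 1.997 mg/L.
Minimum DO = 8.62 − 1.997 = 6.623 mg/L.

t_c ≈ 0.118 d; minimum DO ≈ 6.62 mg/L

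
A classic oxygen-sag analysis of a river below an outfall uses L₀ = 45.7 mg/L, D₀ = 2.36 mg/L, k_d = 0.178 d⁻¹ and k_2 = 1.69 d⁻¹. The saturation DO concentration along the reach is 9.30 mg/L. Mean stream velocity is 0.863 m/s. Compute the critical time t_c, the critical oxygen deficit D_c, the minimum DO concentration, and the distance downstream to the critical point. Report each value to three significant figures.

At the critical point dD/dt = 0, so k_d L₀ e^(−k_d t) = k_2 D. Substituting D(t) from the Streeter–Phelps equation and solving for t gives
t_c = ln[(k_2/k_d)(1 − D₀(k_2−k_d)/(k_d L₀))] / (k_2−k_d).
Here k_2−k_d = 1.512 d⁻¹ and 1 − D₀(k_2−k_d)/(k_d L₀) = 1 − 2.36×1.512/(0.178×45.7) = 0.5613, so
t_c = ln(9.494 × 0.5613) / 1.512 = 1.673 / 1.512 = 1.107 d.
D_c = (k_d/k_2) L₀ e^(−k_d t_c) = (0.178/1.69) × 45.7 × e^(−0.178×1.107) = 0.1053 × 45.7 × 0.8212 = 3.953 mg/L.
Minimum DO = C_s − D_c = 9.30 − 3.953 = 5.347 mg/L.
x_c = v t_c = 0.863 m/s × 1.107 d × 86400 s/d = 82520 m ≈ 82.5 km.

t_c ≈ 1.11 d; D_c ≈ 3.95 mg/L; min DO ≈ 5.35 mg/L; x_c ≈ 82.5 km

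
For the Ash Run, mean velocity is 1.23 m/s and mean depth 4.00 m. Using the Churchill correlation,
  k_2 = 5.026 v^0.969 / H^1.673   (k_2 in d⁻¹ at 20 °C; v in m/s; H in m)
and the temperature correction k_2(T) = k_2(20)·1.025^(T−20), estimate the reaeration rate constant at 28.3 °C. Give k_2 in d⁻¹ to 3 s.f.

k_2(20) = 5.026 × 1.23^0.969 / 4.00^1.673 = 5.026 × 1.222 / 10.17 = 0.6041 d⁻¹.
k_2(28.3) = 0.6041 × 1.025^(28.3−20) = 0.6041 × 1.227 = 0.7415 d⁻¹.

k_2 ≈ 0.741 d⁻¹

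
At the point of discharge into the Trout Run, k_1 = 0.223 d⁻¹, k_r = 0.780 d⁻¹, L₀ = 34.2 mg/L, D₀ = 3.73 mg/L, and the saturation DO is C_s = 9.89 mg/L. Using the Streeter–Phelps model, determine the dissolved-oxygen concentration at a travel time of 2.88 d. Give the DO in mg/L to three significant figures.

k_1 L₀/(k_r−k_1) = 0.223×34.2/(0.780−0.223) = 7.627/0.5570 = 13.69 mg/L.
e^(−k_1 t) = e^(−0.223×2.880) = 0.5261; e^(−k_r t) = e^(−0.780×2.880) = 0.1058.
D = 13.69 × (0.5261 − 0.1058) + 3.73 × 0.1058 = 5.755 + 0.3946 = 6.150 mg/L.
DO = C_s − D = 9.89 − 6.150 = 3.740 mg/L.

DO ≈ 3.74 mg/L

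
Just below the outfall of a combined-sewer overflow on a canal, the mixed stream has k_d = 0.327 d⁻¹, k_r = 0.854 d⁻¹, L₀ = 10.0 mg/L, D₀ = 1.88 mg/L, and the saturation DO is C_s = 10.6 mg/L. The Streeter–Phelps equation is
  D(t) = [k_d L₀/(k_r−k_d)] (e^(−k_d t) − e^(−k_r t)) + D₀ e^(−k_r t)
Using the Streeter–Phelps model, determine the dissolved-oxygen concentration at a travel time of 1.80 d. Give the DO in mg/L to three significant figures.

k_d L₀/(k_r−k_d) = 0.327×10.0/(0.854−0.327) = 3.270/0.5270 = 6.205 mg/L.
e^(−k_d t) = e^(−0.327×1.800) = 0.5551; e^(−k_r t) = e^(−0.854×1.800) = 0.2150.
D = 6.205 × (0.5551 − 0.2150) + 1.88 × 0.2150 = 2.110 + 0.4042 = 2.515 mg/L.
DO = C_s − D = 10.6 − 2.515 = 8.085 mg/L.

DO ≈ 8.09 mg/L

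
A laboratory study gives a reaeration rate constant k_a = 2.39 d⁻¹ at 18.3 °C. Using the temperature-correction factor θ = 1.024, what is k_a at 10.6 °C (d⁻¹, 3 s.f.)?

k_a ≈ 1.99 d⁻¹

k_a(T₂) = k_a(T₁) · θ^(T₂−T₁) = 2.39 × 1.024^(10.6−18.3)
= 2.39 × 1.024^-7.70 = 2.39 × 0.8331 = 1.991 d⁻¹.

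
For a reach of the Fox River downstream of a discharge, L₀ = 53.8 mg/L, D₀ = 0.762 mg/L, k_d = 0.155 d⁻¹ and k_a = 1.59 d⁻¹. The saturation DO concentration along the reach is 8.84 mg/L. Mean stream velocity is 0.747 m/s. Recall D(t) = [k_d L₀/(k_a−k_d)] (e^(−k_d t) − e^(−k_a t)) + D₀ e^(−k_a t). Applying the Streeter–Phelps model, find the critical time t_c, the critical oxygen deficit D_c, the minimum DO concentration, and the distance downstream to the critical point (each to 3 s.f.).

t_c ≈ 1.52 d; D_c ≈ 4.14 mg/L; min DO ≈ 4.70 mg/L; x_c ≈ 98.4 km

With k_a/k_d = 10.26 and 1 − D₀(k_a−k_d)/(k_d L₀) = 0.8689,
t_c = ln(10.26 × 0.8689) / (1.59 − 0.155) = ln(8.913) / 1.435 = 2.188/1.435 = 1.524 d.
L(t_c) = L₀ e^(−k_d t_c) = 53.8 × 0.7896 = 42.48 mg/L, and at the critical point k_a D_c = k_d L, so D_c = (0.155/1.59) × 42.48 = 4.141 mg/L.
Minimum DO = C_s − D_c = 8.84 − 4.141 = 4.699 mg/L.
x_c = v t_c = 0.747 m/s × 1.524 d × 86400 s/d = 98390 m ≈ 98.4 km.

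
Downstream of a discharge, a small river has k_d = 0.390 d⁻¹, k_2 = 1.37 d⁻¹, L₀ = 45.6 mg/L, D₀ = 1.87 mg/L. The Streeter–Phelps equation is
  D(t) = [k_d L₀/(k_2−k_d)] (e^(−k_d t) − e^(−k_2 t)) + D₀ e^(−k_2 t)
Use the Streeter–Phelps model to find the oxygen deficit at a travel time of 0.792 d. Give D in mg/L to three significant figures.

D ≈ 7.82 mg/L

k_d L₀/(k_2−k_d) = 0.390×45.6/(1.37−0.390) = 17.78/0.9800 = 18.15 mg/L.
e^(−k_d t) = e^(−0.390×0.7920) = 0.7343; e^(−k_2 t) = e^(−1.37×0.7920) = 0.3379.
D = 18.15 × (0.7343 − 0.3379) + 1.87 × 0.3379 = 7.193 + 0.6319 = 7.825 mg/L.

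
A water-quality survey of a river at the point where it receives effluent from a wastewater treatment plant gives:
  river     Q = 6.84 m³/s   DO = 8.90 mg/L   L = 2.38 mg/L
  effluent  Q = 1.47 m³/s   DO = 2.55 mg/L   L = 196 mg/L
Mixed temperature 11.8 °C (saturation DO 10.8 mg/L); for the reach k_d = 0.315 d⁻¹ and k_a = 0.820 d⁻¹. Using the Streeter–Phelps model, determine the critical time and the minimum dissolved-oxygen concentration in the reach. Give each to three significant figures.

t_c ≈ 1.61 d; minimum DO ≈ 2.34 mg/L

Mixed DO = (6.84×8.90 + 1.47×2.55)/(6.84+1.47) = 64.62/8.310 = 7.777 mg/L.
Mixed L₀ = (6.84×2.38 + 1.47×196)/(8.310) = 304.4/8.310 = 36.63 mg/L.
Initial deficit D₀ = C_s − DO₀ = 10.8 − 7.777 = 3.023 mg/L.
t_c = (1/0.5050) ln[(0.820/0.315)(1 − 3.023×0.5050/(0.315×36.63))] = 1.980 × ln(2.259) = 1.613 d.
D_c = (0.315/0.820) × 36.63 × e^(−0.315×1.613) = 0.3841 × 36.63 × 0.6016 = 8.465 mg/L.
Minimum DO = 10.8 − 8.465 = 2.335 mg/L.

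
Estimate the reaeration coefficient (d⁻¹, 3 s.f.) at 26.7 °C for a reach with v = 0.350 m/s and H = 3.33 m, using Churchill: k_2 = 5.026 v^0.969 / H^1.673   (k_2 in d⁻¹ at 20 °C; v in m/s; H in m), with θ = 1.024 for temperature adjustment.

k_2(20) = 5.026 × 0.350^0.969 / 3.33^1.673 = 5.026 × 0.3616 / 7.483 = 0.2429 d⁻¹.
k_2(26.7) = 0.2429 × 1.024^(26.7−20) = 0.2429 × 1.172 = 0.2847 d⁻¹.

k_2 ≈ 0.285 d⁻¹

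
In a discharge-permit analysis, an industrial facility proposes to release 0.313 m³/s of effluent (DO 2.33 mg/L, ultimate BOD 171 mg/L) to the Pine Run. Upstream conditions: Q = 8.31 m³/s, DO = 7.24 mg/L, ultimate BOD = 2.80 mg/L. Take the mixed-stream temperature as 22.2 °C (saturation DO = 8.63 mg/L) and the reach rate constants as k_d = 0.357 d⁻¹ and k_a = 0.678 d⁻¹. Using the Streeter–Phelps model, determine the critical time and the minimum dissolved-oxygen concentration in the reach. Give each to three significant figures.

t_c ≈ 1.46 d; minimum DO ≈ 5.85 mg/L

Mixed DO = (8.31×7.24 + 0.313×2.33)/(8.31+0.313) = 60.89/8.623 = 7.062 mg/L.
Mixed L₀ = (8.31×2.80 + 0.313×171)/(8.623) = 76.79/8.623 = 8.905 mg/L.
Initial deficit D₀ = C_s − DO₀ = 8.63 − 7.062 = 1.568 mg/L.
t_c = (1/0.3210) ln[(0.678/0.357)(1 − 1.568×0.3210/(0.357×8.905))] = 3.115 × ln(1.598) = 1.461 d.
D_c = (0.357/0.678) × 8.905 × e^(−0.357×1.461) = 0.5265 × 8.905 × 0.5936 = 2.783 mg/L.
Minimum DO = 8.63 − 2.783 = 5.847 mg/L.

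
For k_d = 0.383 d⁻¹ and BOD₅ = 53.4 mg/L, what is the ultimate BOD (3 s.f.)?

BOD₅ = L₀(1 − e^(−5k_d)) ⇒ L₀ = BOD₅ / (1 − e^(−5×0.383))
= 53.4 / (1 − 0.1473) = 53.4 / 0.8527 = 62.63 mg/L.

L₀ ≈ 62.6 mg/L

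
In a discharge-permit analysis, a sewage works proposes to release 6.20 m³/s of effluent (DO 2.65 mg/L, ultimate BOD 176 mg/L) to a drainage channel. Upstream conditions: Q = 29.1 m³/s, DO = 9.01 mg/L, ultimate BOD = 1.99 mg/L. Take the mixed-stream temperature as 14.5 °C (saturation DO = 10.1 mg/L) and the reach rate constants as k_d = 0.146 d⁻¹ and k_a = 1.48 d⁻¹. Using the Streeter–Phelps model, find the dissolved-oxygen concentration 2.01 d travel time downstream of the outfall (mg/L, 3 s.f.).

DO ≈ 7.51 mg/L

Mixed DO = (29.1×9.01 + 6.20×2.65)/(29.1+6.20) = 278.6/35.30 = 7.893 mg/L.
Mixed L₀ = (29.1×1.99 + 6.20×176)/(35.30) = 1149/35.30 = 32.55 mg/L.
Initial deficit D₀ = C_s − DO₀ = 10.1 − 7.893 = 2.207 mg/L.
D(2.01) = [0.146×32.55/(1.48−0.146)](e^(−0.146×2.01) − e^(−1.48×2.01)) + 2.207 e^(−1.48×2.01)
= 3.563 × (0.7457 − 0.05106) + 2.207 × 0.05106 = 2.587 mg/L.
DO = 10.1 − 2.587 = 7.513 mg/L.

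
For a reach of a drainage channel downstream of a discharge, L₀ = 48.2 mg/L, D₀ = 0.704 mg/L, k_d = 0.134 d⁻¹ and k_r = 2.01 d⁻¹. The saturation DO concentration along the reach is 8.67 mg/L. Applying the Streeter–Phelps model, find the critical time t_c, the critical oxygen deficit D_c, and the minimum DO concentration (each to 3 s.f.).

t_c ≈ 1.32 d; D_c ≈ 2.69 mg/L; min DO ≈ 5.98 mg/L

t_c = [1/(k_r−k_d)] ln[(k_r/k_d)(1 − D₀(k_r−k_d)/(k_d L₀))]
= [1/(2.01−0.134)] ln[(2.01/0.134)(1 − 0.704×1.876/(0.134×48.2))]
= (1/1.876) ln[15.00 × 0.7955] = 0.5330 × ln(11.93) = 0.5330 × 2.479 = 1.322 d.
D_c = (k_d/k_r) L₀ e^(−k_d t_c) = (0.134/2.01) × 48.2 × e^(−0.134×1.322) = 0.06667 × 48.2 × 0.8377 = 2.692 mg/L.
Minimum DO = C_s − D_c = 8.67 − 2.692 = 5.978 mg/L.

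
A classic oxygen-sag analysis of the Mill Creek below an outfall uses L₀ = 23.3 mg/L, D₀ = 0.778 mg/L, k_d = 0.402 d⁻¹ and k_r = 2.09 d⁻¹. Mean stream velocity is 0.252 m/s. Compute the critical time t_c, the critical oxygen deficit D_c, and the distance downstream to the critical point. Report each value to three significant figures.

t_c ≈ 0.887 d; D_c ≈ 3.14 mg/L; x_c ≈ 19.3 km

With k_r/k_d = 5.199 and 1 − D₀(k_r−k_d)/(k_d L₀) = 0.8598,
t_c = ln(5.199 × 0.8598) / (2.09 − 0.402) = ln(4.470) / 1.688 = 1.497/1.688 = 0.8871 d.
D_c = (k_d/k_r) L₀ e^(−k_d t_c) = (0.402/2.09) × 23.3 × e^(−0.402×0.8871) = 0.1923 × 23.3 × 0.7000 = 3.137 mg/L.
x_c = v t_c = 0.252 m/s × 0.8871 d × 86400 s/d = 19310 m ≈ 19.3 km.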